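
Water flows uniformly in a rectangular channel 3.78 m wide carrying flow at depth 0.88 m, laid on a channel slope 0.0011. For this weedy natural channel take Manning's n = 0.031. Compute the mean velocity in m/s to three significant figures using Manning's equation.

0.761 m/s

A = b·y = 3.78 × 0.88 = 3.326 m²
P = b + 2y = 3.78 + 2×0.88 = 5.540 m
R = A/P = 3.326/5.540 = 0.6004 m
Q = (1/n)·A·R^(2/3)·S^(1/2) = (1/0.031) × 3.326 × 0.6004^(2/3) × 0.0011^(1/2) = 2.533 m³/s
V = Q/A = 2.533/3.326 = 0.7615 m/s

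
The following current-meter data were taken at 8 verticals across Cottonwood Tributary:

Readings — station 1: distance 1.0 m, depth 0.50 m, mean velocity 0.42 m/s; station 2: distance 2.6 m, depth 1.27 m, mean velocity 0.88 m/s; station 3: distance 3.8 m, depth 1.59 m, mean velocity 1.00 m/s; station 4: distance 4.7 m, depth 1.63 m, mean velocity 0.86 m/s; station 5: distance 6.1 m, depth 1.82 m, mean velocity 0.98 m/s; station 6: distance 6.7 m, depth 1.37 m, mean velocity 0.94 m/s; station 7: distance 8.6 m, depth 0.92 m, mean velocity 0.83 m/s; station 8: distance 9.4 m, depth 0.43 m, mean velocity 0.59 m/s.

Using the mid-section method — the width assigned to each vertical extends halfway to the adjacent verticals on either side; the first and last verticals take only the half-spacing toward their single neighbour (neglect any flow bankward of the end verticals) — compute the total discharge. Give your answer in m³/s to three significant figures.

9.54 m³/s

w_1 = (2.6 − 1.0)/2 = 0.8 m; q_1 = 0.42 × 0.50 × 0.8 = 0.1680 m³/s
w_2 = (3.8 − 1.0)/2 = 1.4 m; q_2 = 0.88 × 1.27 × 1.4 = 1.565 m³/s
w_3 = (4.7 − 2.6)/2 = 1.05 m; q_3 = 1.00 × 1.59 × 1.05 = 1.670 m³/s
w_4 = (6.1 − 3.8)/2 = 1.15 m; q_4 = 0.86 × 1.63 × 1.15 = 1.612 m³/s
w_5 = (6.7 − 4.7)/2 = 1 m; q_5 = 0.98 × 1.82 × 1 = 1.784 m³/s
w_6 = (8.6 − 6.1)/2 = 1.25 m; q_6 = 0.94 × 1.37 × 1.25 = 1.610 m³/s
w_7 = (9.4 − 6.7)/2 = 1.35 m; q_7 = 0.83 × 0.92 × 1.35 = 1.031 m³/s
w_8 = (9.4 − 8.6)/2 = 0.4 m; q_8 = 0.59 × 0.43 × 0.4 = 0.1015 m³/s
Q = Σ qᵢ = 9.540 m³/s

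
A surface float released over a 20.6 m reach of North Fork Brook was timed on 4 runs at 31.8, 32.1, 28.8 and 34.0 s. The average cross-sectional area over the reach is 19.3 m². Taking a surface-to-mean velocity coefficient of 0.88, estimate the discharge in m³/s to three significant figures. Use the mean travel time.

t̄ = (31.8 + 32.1 + 28.8 + 34.0) / 4 = 31.675 s
v_surface = L / t̄ = 20.6 / 31.675 = 0.6504 m/s
v_mean = 0.88 × 0.6504 = 0.5723 m/s
Q = A × v_mean = 19.3 × 0.5723 = 11.05 m³/s

11.0 m³/s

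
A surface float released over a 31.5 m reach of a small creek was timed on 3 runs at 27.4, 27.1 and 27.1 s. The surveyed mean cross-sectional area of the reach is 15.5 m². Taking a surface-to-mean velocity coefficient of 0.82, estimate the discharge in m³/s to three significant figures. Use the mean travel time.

t̄ = (27.4 + 27.1 + 27.1) / 3 = 27.2 s
v_surface = L / t̄ = 31.5 / 27.2 = 1.158 m/s
v_mean = 0.82 × 1.158 = 0.9496 m/s
Q = A × v_mean = 15.5 × 0.9496 = 14.72 m³/s

14.7 m³/s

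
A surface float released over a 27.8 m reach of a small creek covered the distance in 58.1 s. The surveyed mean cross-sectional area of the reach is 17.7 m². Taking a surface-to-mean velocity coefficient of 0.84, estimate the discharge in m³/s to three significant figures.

7.11 m³/s

v_surface = L / t̄ = 27.8 / 58.1 = 0.4785 m/s
v_mean = 0.84 × 0.4785 = 0.4019 m/s
Q = A × v_mean = 17.7 × 0.4019 = 7.114 m³/s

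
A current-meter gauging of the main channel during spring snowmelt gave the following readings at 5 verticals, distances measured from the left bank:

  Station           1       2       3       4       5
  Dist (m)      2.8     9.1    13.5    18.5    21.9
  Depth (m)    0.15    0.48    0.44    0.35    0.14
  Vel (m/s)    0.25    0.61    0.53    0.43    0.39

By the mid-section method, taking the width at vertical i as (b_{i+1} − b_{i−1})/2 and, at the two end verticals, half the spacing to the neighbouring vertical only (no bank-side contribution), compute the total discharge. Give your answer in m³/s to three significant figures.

w_1 = (9.1 − 2.8)/2 = 3.15 m; q_1 = 0.25 × 0.15 × 3.15 = 0.1181 m³/s
w_2 = (13.5 − 2.8)/2 = 5.35 m; q_2 = 0.61 × 0.48 × 5.35 = 1.566 m³/s
w_3 = (18.5 − 9.1)/2 = 4.7 m; q_3 = 0.53 × 0.44 × 4.7 = 1.096 m³/s
w_4 = (21.9 − 13.5)/2 = 4.2 m; q_4 = 0.43 × 0.35 × 4.2 = 0.6321 m³/s
w_5 = (21.9 − 18.5)/2 = 1.7 m; q_5 = 0.39 × 0.14 × 1.7 = 0.09282 m³/s
Q = Σ qᵢ = 3.506 m³/s

3.51 m³/s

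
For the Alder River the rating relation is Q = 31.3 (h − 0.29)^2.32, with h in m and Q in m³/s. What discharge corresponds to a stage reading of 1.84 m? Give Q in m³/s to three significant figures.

86.5 m³/s

Q = 31.3 × (1.84 − 0.29)^2.32 = 31.3 × 1.55^2.32 = 86.52 m³/s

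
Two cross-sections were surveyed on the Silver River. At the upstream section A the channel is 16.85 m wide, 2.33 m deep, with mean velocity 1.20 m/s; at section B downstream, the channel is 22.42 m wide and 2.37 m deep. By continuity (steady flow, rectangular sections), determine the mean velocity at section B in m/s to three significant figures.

0.887 m/s

Q = A₁V₁ = (16.85×2.33) × 1.20 = 47.11 m³/s
A₂ = 22.42 × 2.37 = 53.14 m²
V₂ = Q/A₂ = 47.11/53.14 = 0.8867 m/s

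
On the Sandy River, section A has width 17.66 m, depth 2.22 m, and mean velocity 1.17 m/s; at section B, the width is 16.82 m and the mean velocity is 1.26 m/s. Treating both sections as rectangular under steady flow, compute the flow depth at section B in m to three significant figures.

Q = A₁V₁ = (17.66×2.22) × 1.17 = 45.87 m³/s
d₂ = Q/(b₂ V₂) = 45.87/(16.82×1.26) = 2.164 m

2.16 m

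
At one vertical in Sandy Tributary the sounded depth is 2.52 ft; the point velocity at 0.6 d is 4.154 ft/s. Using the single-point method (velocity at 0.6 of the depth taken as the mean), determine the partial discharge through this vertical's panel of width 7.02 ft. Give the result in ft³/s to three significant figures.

v̄ = v₀.₆ = 4.154 ft/s
q = v̄ × d × w = 4.154 × 2.52 × 7.02 = 73.49 ft³/s

73.5 ft³/s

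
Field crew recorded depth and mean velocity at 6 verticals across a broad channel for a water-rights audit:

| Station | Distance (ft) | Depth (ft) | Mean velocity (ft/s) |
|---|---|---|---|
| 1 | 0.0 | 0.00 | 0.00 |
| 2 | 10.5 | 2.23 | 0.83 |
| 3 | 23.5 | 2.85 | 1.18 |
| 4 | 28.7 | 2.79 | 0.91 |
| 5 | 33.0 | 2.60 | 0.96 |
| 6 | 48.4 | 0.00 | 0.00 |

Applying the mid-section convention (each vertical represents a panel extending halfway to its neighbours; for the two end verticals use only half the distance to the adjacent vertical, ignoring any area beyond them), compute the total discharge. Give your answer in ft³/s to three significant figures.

89.0 ft³/s

w_2 = (23.5 − 0.0)/2 = 11.75 ft; q_2 = 0.83 × 2.23 × 11.75 = 21.75 ft³/s
w_3 = (28.7 − 10.5)/2 = 9.1 ft; q_3 = 1.18 × 2.85 × 9.1 = 30.60 ft³/s
w_4 = (33.0 − 23.5)/2 = 4.75 ft; q_4 = 0.91 × 2.79 × 4.75 = 12.06 ft³/s
w_5 = (48.4 − 28.7)/2 = 9.85 ft; q_5 = 0.96 × 2.60 × 9.85 = 24.59 ft³/s
Stations 1, 6 contribute zero (depth or velocity is 0).
Q = Σ qᵢ = 89.00 ft³/s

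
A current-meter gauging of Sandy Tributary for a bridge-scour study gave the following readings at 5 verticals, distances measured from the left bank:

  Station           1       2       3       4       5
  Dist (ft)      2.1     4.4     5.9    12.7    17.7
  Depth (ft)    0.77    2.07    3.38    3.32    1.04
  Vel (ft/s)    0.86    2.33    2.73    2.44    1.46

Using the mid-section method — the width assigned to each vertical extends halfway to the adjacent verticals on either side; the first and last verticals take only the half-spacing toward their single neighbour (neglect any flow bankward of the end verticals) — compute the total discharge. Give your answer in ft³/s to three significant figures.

99.8 ft³/s

w_1 = (4.4 − 2.1)/2 = 1.15 ft; q_1 = 0.86 × 0.77 × 1.15 = 0.7615 ft³/s
w_2 = (5.9 − 2.1)/2 = 1.9 ft; q_2 = 2.33 × 2.07 × 1.9 = 9.164 ft³/s
w_3 = (12.7 − 4.4)/2 = 4.15 ft; q_3 = 2.73 × 3.38 × 4.15 = 38.29 ft³/s
w_4 = (17.7 − 5.9)/2 = 5.9 ft; q_4 = 2.44 × 3.32 × 5.9 = 47.79 ft³/s
w_5 = (17.7 − 12.7)/2 = 2.5 ft; q_5 = 1.46 × 1.04 × 2.5 = 3.796 ft³/s
Q = Σ qᵢ = 99.81 ft³/s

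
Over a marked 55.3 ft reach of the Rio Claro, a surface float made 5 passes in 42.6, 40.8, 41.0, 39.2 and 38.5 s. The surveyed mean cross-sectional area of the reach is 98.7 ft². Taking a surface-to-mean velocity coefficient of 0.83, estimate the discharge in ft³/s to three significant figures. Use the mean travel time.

112 ft³/s

t̄ = (42.6 + 40.8 + 41.0 + 39.2 + 38.5) / 5 = 40.42 s
v_surface = L / t̄ = 55.3 / 40.42 = 1.368 ft/s
v_mean = 0.83 × 1.368 = 1.136 ft/s
Q = A × v_mean = 98.7 × 1.136 = 112.1 ft³/s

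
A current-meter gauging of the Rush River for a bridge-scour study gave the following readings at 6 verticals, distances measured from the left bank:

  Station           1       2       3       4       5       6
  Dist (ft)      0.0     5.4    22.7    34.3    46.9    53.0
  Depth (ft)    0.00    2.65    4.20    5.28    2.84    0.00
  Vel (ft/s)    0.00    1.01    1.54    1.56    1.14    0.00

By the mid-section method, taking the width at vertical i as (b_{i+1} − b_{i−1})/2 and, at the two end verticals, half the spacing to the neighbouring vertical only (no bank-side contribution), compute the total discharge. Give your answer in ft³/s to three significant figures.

254 ft³/s

w_2 = (22.7 − 0.0)/2 = 11.35 ft; q_2 = 1.01 × 2.65 × 11.35 = 30.38 ft³/s
w_3 = (34.3 − 5.4)/2 = 14.45 ft; q_3 = 1.54 × 4.20 × 14.45 = 93.46 ft³/s
w_4 = (46.9 − 22.7)/2 = 12.1 ft; q_4 = 1.56 × 5.28 × 12.1 = 99.67 ft³/s
w_5 = (53.0 − 34.3)/2 = 9.35 ft; q_5 = 1.14 × 2.84 × 9.35 = 30.27 ft³/s
Stations 1, 6 contribute zero (depth or velocity is 0).
Q = Σ qᵢ = 253.8 ft³/s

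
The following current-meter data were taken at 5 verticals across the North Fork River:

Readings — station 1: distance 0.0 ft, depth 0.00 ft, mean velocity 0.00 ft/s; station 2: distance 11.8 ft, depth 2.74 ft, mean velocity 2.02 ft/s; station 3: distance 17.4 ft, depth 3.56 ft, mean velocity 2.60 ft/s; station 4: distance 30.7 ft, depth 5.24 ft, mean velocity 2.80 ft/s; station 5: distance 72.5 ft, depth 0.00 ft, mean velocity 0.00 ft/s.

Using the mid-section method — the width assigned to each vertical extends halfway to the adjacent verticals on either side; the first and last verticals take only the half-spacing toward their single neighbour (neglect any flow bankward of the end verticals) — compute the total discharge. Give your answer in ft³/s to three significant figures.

w_2 = (17.4 − 0.0)/2 = 8.7 ft; q_2 = 2.02 × 2.74 × 8.7 = 48.15 ft³/s
w_3 = (30.7 − 11.8)/2 = 9.45 ft; q_3 = 2.60 × 3.56 × 9.45 = 87.47 ft³/s
w_4 = (72.5 − 17.4)/2 = 27.55 ft; q_4 = 2.80 × 5.24 × 27.55 = 404.2 ft³/s
Stations 1, 5 contribute zero (depth or velocity is 0).
Q = Σ qᵢ = 539.8 ft³/s

540 ft³/s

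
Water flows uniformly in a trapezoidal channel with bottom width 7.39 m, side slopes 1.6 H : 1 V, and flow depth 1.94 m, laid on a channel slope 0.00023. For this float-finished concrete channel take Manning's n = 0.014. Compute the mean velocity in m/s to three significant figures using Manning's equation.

A = (b + z·y)·y = (7.39 + 1.6×1.94)×1.94 = 20.36 m²
P = b + 2y√(1+z²) = 7.39 + 2×1.94×√(1+1.6²) = 14.71 m
R = A/P = 20.36/14.71 = 1.384 m
Q = (1/n)·A·R^(2/3)·S^(1/2) = (1/0.014) × 20.36 × 1.384^(2/3) × 0.00023^(1/2) = 27.39 m³/s
V = Q/A = 27.39/20.36 = 1.345 m/s

1.35 m/s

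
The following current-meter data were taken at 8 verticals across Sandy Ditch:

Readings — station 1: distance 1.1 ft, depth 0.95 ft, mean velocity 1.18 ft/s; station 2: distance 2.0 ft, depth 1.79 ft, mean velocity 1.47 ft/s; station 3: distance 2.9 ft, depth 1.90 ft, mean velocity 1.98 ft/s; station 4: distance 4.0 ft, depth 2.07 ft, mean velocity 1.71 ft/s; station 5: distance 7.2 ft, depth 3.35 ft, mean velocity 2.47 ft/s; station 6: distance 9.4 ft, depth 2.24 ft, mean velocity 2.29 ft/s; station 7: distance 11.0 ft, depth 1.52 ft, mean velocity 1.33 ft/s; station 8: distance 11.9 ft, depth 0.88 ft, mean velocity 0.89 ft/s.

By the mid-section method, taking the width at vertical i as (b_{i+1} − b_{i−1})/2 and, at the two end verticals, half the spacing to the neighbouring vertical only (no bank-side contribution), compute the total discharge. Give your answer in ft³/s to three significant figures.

49.2 ft³/s

w_1 = (2.0 − 1.1)/2 = 0.45 ft; q_1 = 1.18 × 0.95 × 0.45 = 0.5045 ft³/s
w_2 = (2.9 − 1.1)/2 = 0.9 ft; q_2 = 1.47 × 1.79 × 0.9 = 2.368 ft³/s
w_3 = (4.0 − 2.0)/2 = 1 ft; q_3 = 1.98 × 1.90 × 1 = 3.762 ft³/s
w_4 = (7.2 − 2.9)/2 = 2.15 ft; q_4 = 1.71 × 2.07 × 2.15 = 7.610 ft³/s
w_5 = (9.4 − 4.0)/2 = 2.7 ft; q_5 = 2.47 × 3.35 × 2.7 = 22.34 ft³/s
w_6 = (11.0 − 7.2)/2 = 1.9 ft; q_6 = 2.29 × 2.24 × 1.9 = 9.746 ft³/s
w_7 = (11.9 − 9.4)/2 = 1.25 ft; q_7 = 1.33 × 1.52 × 1.25 = 2.527 ft³/s
w_8 = (11.9 − 11.0)/2 = 0.45 ft; q_8 = 0.89 × 0.88 × 0.45 = 0.3524 ft³/s
Q = Σ qᵢ = 49.21 ft³/s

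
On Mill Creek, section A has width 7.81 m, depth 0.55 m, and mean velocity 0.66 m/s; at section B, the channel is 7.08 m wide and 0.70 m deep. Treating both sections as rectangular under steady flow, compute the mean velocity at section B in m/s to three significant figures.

Q = A₁V₁ = (7.81×0.55) × 0.66 = 2.835 m³/s
A₂ = 7.08 × 0.70 = 4.956 m²
V₂ = Q/A₂ = 2.835/4.956 = 0.5720 m/s

0.572 m/s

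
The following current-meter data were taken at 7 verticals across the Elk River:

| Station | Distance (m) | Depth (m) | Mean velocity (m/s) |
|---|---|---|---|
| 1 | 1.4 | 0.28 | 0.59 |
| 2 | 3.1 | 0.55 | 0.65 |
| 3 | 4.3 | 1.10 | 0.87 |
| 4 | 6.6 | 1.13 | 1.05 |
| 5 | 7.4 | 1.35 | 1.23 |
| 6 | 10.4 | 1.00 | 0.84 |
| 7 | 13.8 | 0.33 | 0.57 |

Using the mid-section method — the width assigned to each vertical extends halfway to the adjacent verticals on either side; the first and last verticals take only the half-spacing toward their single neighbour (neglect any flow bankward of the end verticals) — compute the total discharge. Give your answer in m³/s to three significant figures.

w_1 = (3.1 − 1.4)/2 = 0.85 m; q_1 = 0.59 × 0.28 × 0.85 = 0.1404 m³/s
w_2 = (4.3 − 1.4)/2 = 1.45 m; q_2 = 0.65 × 0.55 × 1.45 = 0.5184 m³/s
w_3 = (6.6 − 3.1)/2 = 1.75 m; q_3 = 0.87 × 1.10 × 1.75 = 1.675 m³/s
w_4 = (7.4 − 4.3)/2 = 1.55 m; q_4 = 1.05 × 1.13 × 1.55 = 1.839 m³/s
w_5 = (10.4 − 6.6)/2 = 1.9 m; q_5 = 1.23 × 1.35 × 1.9 = 3.155 m³/s
w_6 = (13.8 − 7.4)/2 = 3.2 m; q_6 = 0.84 × 1.00 × 3.2 = 2.688 m³/s
w_7 = (13.8 − 10.4)/2 = 1.7 m; q_7 = 0.57 × 0.33 × 1.7 = 0.3198 m³/s
Q = Σ qᵢ = 10.34 m³/s

10.3 m³/s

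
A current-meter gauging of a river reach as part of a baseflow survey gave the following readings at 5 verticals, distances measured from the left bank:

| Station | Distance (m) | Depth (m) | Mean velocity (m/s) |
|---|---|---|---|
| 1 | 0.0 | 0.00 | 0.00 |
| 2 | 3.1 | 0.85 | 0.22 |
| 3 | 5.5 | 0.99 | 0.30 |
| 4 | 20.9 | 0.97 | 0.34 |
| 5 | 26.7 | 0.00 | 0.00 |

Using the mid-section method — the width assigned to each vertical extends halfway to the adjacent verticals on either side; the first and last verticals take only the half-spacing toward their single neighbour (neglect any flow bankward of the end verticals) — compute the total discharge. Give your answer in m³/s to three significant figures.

w_2 = (5.5 − 0.0)/2 = 2.75 m; q_2 = 0.22 × 0.85 × 2.75 = 0.5143 m³/s
w_3 = (20.9 − 3.1)/2 = 8.9 m; q_3 = 0.30 × 0.99 × 8.9 = 2.643 m³/s
w_4 = (26.7 − 5.5)/2 = 10.6 m; q_4 = 0.34 × 0.97 × 10.6 = 3.496 m³/s
Stations 1, 5 contribute zero (depth or velocity is 0).
Q = Σ qᵢ = 6.653 m³/s

6.65 m³/s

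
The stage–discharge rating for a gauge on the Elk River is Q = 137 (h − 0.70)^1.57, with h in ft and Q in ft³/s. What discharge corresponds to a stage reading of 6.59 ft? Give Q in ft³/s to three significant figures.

2220 ft³/s

Q = 137 × (6.59 − 0.70)^1.57 = 137 × 5.89^1.57 = 2217 ft³/s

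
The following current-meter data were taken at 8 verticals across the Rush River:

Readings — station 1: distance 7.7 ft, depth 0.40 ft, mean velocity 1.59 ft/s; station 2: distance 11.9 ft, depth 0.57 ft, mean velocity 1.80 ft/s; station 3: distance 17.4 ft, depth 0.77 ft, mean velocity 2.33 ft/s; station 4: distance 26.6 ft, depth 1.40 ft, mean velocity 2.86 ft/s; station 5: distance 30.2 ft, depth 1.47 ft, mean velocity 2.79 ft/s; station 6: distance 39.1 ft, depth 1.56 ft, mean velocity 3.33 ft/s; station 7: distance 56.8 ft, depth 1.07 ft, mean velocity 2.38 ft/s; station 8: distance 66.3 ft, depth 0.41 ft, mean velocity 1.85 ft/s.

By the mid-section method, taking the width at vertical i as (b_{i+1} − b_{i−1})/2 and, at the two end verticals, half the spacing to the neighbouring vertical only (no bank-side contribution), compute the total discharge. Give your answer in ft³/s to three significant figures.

178 ft³/s

w_1 = (11.9 − 7.7)/2 = 2.1 ft; q_1 = 1.59 × 0.40 × 2.1 = 1.336 ft³/s
w_2 = (17.4 − 7.7)/2 = 4.85 ft; q_2 = 1.80 × 0.57 × 4.85 = 4.976 ft³/s
w_3 = (26.6 − 11.9)/2 = 7.35 ft; q_3 = 2.33 × 0.77 × 7.35 = 13.19 ft³/s
w_4 = (30.2 − 17.4)/2 = 6.4 ft; q_4 = 2.86 × 1.40 × 6.4 = 25.63 ft³/s
w_5 = (39.1 − 26.6)/2 = 6.25 ft; q_5 = 2.79 × 1.47 × 6.25 = 25.63 ft³/s
w_6 = (56.8 − 30.2)/2 = 13.3 ft; q_6 = 3.33 × 1.56 × 13.3 = 69.09 ft³/s
w_7 = (66.3 − 39.1)/2 = 13.6 ft; q_7 = 2.38 × 1.07 × 13.6 = 34.63 ft³/s
w_8 = (66.3 − 56.8)/2 = 4.75 ft; q_8 = 1.85 × 0.41 × 4.75 = 3.603 ft³/s
Q = Σ qᵢ = 178.1 ft³/s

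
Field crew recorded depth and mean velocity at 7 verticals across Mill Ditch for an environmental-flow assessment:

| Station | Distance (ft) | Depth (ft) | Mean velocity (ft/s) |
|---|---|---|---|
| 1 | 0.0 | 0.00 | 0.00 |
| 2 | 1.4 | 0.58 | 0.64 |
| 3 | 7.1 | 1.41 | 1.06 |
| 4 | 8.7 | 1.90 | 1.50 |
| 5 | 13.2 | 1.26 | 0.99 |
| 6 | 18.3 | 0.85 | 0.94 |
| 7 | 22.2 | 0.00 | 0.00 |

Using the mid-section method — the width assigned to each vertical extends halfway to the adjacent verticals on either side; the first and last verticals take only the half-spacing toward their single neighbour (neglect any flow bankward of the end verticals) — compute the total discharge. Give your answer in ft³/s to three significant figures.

25.0 ft³/s

w_2 = (7.1 − 0.0)/2 = 3.55 ft; q_2 = 0.64 × 0.58 × 3.55 = 1.318 ft³/s
w_3 = (8.7 − 1.4)/2 = 3.65 ft; q_3 = 1.06 × 1.41 × 3.65 = 5.455 ft³/s
w_4 = (13.2 − 7.1)/2 = 3.05 ft; q_4 = 1.50 × 1.90 × 3.05 = 8.693 ft³/s
w_5 = (18.3 − 8.7)/2 = 4.8 ft; q_5 = 0.99 × 1.26 × 4.8 = 5.988 ft³/s
w_6 = (22.2 − 13.2)/2 = 4.5 ft; q_6 = 0.94 × 0.85 × 4.5 = 3.596 ft³/s
Stations 1, 7 contribute zero (depth or velocity is 0).
Q = Σ qᵢ = 25.05 ft³/s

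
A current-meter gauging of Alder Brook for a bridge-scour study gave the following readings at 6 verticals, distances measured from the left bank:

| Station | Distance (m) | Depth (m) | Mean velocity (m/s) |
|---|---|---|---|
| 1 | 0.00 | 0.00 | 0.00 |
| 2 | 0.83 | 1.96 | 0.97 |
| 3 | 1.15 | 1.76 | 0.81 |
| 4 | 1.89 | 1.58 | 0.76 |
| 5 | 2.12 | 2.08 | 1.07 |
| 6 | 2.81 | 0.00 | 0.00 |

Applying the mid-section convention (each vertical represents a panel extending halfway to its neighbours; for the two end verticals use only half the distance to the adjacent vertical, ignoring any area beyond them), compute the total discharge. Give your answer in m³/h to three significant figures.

w_2 = (1.15 − 0.00)/2 = 0.575 m; q_2 = 0.97 × 1.96 × 0.575 = 1.093 m³/s
w_3 = (1.89 − 0.83)/2 = 0.53 m; q_3 = 0.81 × 1.76 × 0.53 = 0.7556 m³/s
w_4 = (2.12 − 1.15)/2 = 0.485 m; q_4 = 0.76 × 1.58 × 0.485 = 0.5824 m³/s
w_5 = (2.81 − 1.89)/2 = 0.46 m; q_5 = 1.07 × 2.08 × 0.46 = 1.024 m³/s
Stations 1, 6 contribute zero (depth or velocity is 0).
Q = Σ qᵢ = 3.455 m³/s
= 3.455 × 3600 = 12440 m³/h

12400 m³/h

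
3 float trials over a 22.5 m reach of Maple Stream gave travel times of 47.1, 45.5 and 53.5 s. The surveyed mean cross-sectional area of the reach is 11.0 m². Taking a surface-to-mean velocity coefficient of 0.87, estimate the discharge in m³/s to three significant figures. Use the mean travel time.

4.42 m³/s

t̄ = (47.1 + 45.5 + 53.5) / 3 = 48.7 s
v_surface = L / t̄ = 22.5 / 48.7 = 0.4620 m/s
v_mean = 0.87 × 0.4620 = 0.4020 m/s
Q = A × v_mean = 11.0 × 0.4020 = 4.421 m³/s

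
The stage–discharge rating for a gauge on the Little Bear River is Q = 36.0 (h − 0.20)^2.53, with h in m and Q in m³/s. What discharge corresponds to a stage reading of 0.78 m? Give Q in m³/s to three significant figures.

Q = 36.0 × (0.78 − 0.20)^2.53 = 36.0 × 0.58^2.53 = 9.074 m³/s

9.07 m³/s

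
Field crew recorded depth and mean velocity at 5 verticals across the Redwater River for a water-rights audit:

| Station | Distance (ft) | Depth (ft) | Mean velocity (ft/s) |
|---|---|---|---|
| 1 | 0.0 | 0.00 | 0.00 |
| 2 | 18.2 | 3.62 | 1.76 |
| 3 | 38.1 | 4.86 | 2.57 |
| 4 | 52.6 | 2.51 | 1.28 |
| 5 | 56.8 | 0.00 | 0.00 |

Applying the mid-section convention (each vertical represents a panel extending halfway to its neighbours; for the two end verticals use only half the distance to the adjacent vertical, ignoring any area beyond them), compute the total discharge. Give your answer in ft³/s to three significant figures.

366 ft³/s

w_2 = (38.1 − 0.0)/2 = 19.05 ft; q_2 = 1.76 × 3.62 × 19.05 = 121.4 ft³/s
w_3 = (52.6 − 18.2)/2 = 17.2 ft; q_3 = 2.57 × 4.86 × 17.2 = 214.8 ft³/s
w_4 = (56.8 − 38.1)/2 = 9.35 ft; q_4 = 1.28 × 2.51 × 9.35 = 30.04 ft³/s
Stations 1, 5 contribute zero (depth or velocity is 0).
Q = Σ qᵢ = 366.2 ft³/s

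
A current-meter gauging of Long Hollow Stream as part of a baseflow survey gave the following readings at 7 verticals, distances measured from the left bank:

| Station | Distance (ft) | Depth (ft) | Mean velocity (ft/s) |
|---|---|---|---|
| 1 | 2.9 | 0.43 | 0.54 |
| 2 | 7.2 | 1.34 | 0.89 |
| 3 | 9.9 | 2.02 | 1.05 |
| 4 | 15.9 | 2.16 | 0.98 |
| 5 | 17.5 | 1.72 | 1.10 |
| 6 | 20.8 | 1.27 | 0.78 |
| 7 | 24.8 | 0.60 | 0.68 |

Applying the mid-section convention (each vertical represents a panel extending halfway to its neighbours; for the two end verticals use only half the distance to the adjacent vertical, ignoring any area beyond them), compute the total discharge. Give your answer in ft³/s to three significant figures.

31.0 ft³/s

w_1 = (7.2 − 2.9)/2 = 2.15 ft; q_1 = 0.54 × 0.43 × 2.15 = 0.4992 ft³/s
w_2 = (9.9 − 2.9)/2 = 3.5 ft; q_2 = 0.89 × 1.34 × 3.5 = 4.174 ft³/s
w_3 = (15.9 − 7.2)/2 = 4.35 ft; q_3 = 1.05 × 2.02 × 4.35 = 9.226 ft³/s
w_4 = (17.5 − 9.9)/2 = 3.8 ft; q_4 = 0.98 × 2.16 × 3.8 = 8.044 ft³/s
w_5 = (20.8 − 15.9)/2 = 2.45 ft; q_5 = 1.10 × 1.72 × 2.45 = 4.635 ft³/s
w_6 = (24.8 − 17.5)/2 = 3.65 ft; q_6 = 0.78 × 1.27 × 3.65 = 3.616 ft³/s
w_7 = (24.8 − 20.8)/2 = 2 ft; q_7 = 0.68 × 0.60 × 2 = 0.8160 ft³/s
Q = Σ qᵢ = 31.01 ft³/s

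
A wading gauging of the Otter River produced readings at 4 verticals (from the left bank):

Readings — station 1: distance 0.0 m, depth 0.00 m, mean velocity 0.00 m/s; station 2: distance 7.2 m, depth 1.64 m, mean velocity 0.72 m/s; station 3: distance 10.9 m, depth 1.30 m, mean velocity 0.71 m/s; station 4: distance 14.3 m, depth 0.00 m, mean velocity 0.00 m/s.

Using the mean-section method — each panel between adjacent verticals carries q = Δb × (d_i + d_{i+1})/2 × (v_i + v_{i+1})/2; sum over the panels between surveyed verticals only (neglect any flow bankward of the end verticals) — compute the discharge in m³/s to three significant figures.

6.80 m³/s

Panel 1-2: Δb = 7.2 m, d̄ = (0.00+1.64)/2 = 0.82, v̄ = (0.00+0.72)/2 = 0.36 → q = 7.2×0.82×0.36 = 2.125 m³/s
Panel 2-3: Δb = 3.7 m, d̄ = (1.64+1.30)/2 = 1.47, v̄ = (0.72+0.71)/2 = 0.715 → q = 3.7×1.47×0.715 = 3.889 m³/s
Panel 3-4: Δb = 3.4 m, d̄ = (1.30+0.00)/2 = 0.65, v̄ = (0.71+0.00)/2 = 0.355 → q = 3.4×0.65×0.355 = 0.7846 m³/s
Q = Σ q = 6.799 m³/s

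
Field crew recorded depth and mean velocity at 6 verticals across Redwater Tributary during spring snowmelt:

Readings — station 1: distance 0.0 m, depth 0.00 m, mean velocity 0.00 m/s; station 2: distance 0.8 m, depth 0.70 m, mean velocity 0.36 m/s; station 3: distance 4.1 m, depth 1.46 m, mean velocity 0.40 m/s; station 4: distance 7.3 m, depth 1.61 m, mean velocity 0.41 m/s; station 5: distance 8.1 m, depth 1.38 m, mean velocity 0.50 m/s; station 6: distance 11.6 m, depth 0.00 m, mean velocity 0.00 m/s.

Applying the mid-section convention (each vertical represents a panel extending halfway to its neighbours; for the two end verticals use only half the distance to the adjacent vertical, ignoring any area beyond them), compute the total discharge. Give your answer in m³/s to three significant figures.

w_2 = (4.1 − 0.0)/2 = 2.05 m; q_2 = 0.36 × 0.70 × 2.05 = 0.5166 m³/s
w_3 = (7.3 − 0.8)/2 = 3.25 m; q_3 = 0.40 × 1.46 × 3.25 = 1.898 m³/s
w_4 = (8.1 − 4.1)/2 = 2 m; q_4 = 0.41 × 1.61 × 2 = 1.320 m³/s
w_5 = (11.6 − 7.3)/2 = 2.15 m; q_5 = 0.50 × 1.38 × 2.15 = 1.484 m³/s
Stations 1, 6 contribute zero (depth or velocity is 0).
Q = Σ qᵢ = 5.218 m³/s

5.22 m³/s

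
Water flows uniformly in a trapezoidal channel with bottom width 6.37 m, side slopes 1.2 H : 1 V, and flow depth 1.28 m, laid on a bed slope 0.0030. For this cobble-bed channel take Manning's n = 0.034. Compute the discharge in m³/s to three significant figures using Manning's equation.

A = (b + z·y)·y = (6.37 + 1.2×1.28)×1.28 = 10.12 m²
P = b + 2y√(1+z²) = 6.37 + 2×1.28×√(1+1.2²) = 10.37 m
R = A/P = 10.12/10.37 = 0.9760 m
Q = (1/n)·A·R^(2/3)·S^(1/2) = (1/0.034) × 10.12 × 0.9760^(2/3) × 0.0030^(1/2) = 16.04 m³/s

16.0 m³/s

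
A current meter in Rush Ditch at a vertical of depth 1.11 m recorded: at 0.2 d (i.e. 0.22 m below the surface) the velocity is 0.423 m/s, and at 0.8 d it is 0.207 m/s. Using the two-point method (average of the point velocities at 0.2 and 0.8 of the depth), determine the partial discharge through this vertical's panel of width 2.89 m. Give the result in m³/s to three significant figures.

v̄ = (0.423 + 0.207) / 2 = 0.3150 m/s
q = v̄ × d × w = 0.3150 × 1.11 × 2.89 = 1.010 m³/s

1.01 m³/s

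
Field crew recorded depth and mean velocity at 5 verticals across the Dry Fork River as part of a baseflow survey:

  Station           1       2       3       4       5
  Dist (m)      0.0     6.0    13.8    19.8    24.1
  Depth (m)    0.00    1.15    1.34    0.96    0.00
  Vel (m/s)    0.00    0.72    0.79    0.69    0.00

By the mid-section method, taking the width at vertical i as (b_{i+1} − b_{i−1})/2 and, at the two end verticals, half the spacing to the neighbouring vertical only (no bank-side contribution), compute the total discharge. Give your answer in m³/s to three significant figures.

16.4 m³/s

w_2 = (13.8 − 0.0)/2 = 6.9 m; q_2 = 0.72 × 1.15 × 6.9 = 5.713 m³/s
w_3 = (19.8 − 6.0)/2 = 6.9 m; q_3 = 0.79 × 1.34 × 6.9 = 7.304 m³/s
w_4 = (24.1 − 13.8)/2 = 5.15 m; q_4 = 0.69 × 0.96 × 5.15 = 3.411 m³/s
Stations 1, 5 contribute zero (depth or velocity is 0).
Q = Σ qᵢ = 16.43 m³/s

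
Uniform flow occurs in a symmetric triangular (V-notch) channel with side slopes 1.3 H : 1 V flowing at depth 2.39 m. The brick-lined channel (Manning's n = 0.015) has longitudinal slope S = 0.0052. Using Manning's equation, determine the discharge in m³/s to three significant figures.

34.4 m³/s

A = z·y² = 1.3×2.39² = 7.426 m²
P = 2y√(1+z²) = 2×2.39×√(1+1.3²) = 7.840 m
R = A/P = 7.426/7.840 = 0.9472 m
Q = (1/n)·A·R^(2/3)·S^(1/2) = (1/0.015) × 7.426 × 0.9472^(2/3) × 0.0052^(1/2) = 34.43 m³/s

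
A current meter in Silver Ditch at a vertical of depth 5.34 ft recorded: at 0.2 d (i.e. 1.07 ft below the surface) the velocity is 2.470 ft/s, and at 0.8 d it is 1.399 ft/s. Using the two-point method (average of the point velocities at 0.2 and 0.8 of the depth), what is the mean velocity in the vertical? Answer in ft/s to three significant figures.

1.93 ft/s

v̄ = (2.470 + 1.399) / 2 = 1.935 ft/s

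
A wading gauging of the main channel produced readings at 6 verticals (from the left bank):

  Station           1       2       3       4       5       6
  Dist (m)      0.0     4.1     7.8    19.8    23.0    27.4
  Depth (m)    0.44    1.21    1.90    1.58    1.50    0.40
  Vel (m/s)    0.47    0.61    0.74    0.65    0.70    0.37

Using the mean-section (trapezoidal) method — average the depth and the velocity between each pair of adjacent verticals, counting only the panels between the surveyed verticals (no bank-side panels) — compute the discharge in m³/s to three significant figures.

Panel 1-2: Δb = 4.1 m, d̄ = (0.44+1.21)/2 = 0.825, v̄ = (0.47+0.61)/2 = 0.54 → q = 4.1×0.825×0.54 = 1.827 m³/s
Panel 2-3: Δb = 3.7 m, d̄ = (1.21+1.90)/2 = 1.555, v̄ = (0.61+0.74)/2 = 0.675 → q = 3.7×1.555×0.675 = 3.884 m³/s
Panel 3-4: Δb = 12 m, d̄ = (1.90+1.58)/2 = 1.74, v̄ = (0.74+0.65)/2 = 0.695 → q = 12×1.74×0.695 = 14.51 m³/s
Panel 4-5: Δb = 3.2 m, d̄ = (1.58+1.50)/2 = 1.54, v̄ = (0.65+0.70)/2 = 0.675 → q = 3.2×1.54×0.675 = 3.326 m³/s
Panel 5-6: Δb = 4.4 m, d̄ = (1.50+0.40)/2 = 0.95, v̄ = (0.70+0.37)/2 = 0.535 → q = 4.4×0.95×0.535 = 2.236 m³/s
Q = Σ q = 25.78 m³/s

25.8 m³/s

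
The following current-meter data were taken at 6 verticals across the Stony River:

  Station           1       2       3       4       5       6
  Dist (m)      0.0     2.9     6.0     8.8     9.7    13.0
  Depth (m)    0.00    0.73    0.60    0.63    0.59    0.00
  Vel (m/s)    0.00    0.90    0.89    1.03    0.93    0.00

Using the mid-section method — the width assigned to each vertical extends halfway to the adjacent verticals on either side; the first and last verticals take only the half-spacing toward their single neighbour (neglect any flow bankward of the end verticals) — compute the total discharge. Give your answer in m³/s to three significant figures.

w_2 = (6.0 − 0.0)/2 = 3 m; q_2 = 0.90 × 0.73 × 3 = 1.971 m³/s
w_3 = (8.8 − 2.9)/2 = 2.95 m; q_3 = 0.89 × 0.60 × 2.95 = 1.575 m³/s
w_4 = (9.7 − 6.0)/2 = 1.85 m; q_4 = 1.03 × 0.63 × 1.85 = 1.200 m³/s
w_5 = (13.0 − 8.8)/2 = 2.1 m; q_5 = 0.93 × 0.59 × 2.1 = 1.152 m³/s
Stations 1, 6 contribute zero (depth or velocity is 0).
Q = Σ qᵢ = 5.899 m³/s

5.90 m³/s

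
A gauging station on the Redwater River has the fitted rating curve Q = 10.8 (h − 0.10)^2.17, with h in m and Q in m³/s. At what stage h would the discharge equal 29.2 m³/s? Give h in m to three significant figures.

1.68 m

h − h₀ = (Q/C)^(1/b) = (29.2/10.8)^(1/2.17) = 1.581 m
h = 0.10 + 1.581 = 1.681 m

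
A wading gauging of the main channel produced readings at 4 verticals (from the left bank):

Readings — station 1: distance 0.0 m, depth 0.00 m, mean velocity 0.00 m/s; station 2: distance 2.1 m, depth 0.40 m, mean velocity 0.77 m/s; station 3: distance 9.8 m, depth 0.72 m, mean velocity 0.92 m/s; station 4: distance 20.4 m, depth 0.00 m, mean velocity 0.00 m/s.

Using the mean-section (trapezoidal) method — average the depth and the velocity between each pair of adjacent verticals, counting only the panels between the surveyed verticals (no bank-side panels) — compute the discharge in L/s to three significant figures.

Panel 1-2: Δb = 2.1 m, d̄ = (0.00+0.40)/2 = 0.2, v̄ = (0.00+0.77)/2 = 0.385 → q = 2.1×0.2×0.385 = 0.1617 m³/s
Panel 2-3: Δb = 7.7 m, d̄ = (0.40+0.72)/2 = 0.56, v̄ = (0.77+0.92)/2 = 0.845 → q = 7.7×0.56×0.845 = 3.644 m³/s
Panel 3-4: Δb = 10.6 m, d̄ = (0.72+0.00)/2 = 0.36, v̄ = (0.92+0.00)/2 = 0.46 → q = 10.6×0.36×0.46 = 1.755 m³/s
Q = Σ q = 5.561 m³/s
= 5.561 × 1000 = 5561 L/s

5560 L/s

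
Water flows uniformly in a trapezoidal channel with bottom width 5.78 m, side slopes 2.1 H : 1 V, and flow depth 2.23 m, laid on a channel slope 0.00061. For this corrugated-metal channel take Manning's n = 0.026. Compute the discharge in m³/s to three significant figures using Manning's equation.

28.3 m³/s

A = (b + z·y)·y = (5.78 + 2.1×2.23)×2.23 = 23.33 m²
P = b + 2y√(1+z²) = 5.78 + 2×2.23×√(1+2.1²) = 16.15 m
R = A/P = 23.33/16.15 = 1.444 m
Q = (1/n)·A·R^(2/3)·S^(1/2) = (1/0.026) × 23.33 × 1.444^(2/3) × 0.00061^(1/2) = 28.32 m³/s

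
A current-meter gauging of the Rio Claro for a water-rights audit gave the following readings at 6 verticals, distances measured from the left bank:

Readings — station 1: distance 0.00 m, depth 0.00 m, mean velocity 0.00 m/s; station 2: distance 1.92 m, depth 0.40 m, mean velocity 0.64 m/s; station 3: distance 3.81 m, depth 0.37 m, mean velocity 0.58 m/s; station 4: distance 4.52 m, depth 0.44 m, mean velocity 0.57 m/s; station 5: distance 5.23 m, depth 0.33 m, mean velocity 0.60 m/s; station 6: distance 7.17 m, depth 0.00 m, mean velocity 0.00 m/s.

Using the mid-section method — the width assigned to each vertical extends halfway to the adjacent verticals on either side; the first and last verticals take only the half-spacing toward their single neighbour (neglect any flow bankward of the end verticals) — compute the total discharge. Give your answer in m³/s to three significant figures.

1.21 m³/s

w_2 = (3.81 − 0.00)/2 = 1.905 m; q_2 = 0.64 × 0.40 × 1.905 = 0.4877 m³/s
w_3 = (4.52 − 1.92)/2 = 1.3 m; q_3 = 0.58 × 0.37 × 1.3 = 0.2790 m³/s
w_4 = (5.23 − 3.81)/2 = 0.71 m; q_4 = 0.57 × 0.44 × 0.71 = 0.1781 m³/s
w_5 = (7.17 − 4.52)/2 = 1.325 m; q_5 = 0.60 × 0.33 × 1.325 = 0.2624 m³/s
Stations 1, 6 contribute zero (depth or velocity is 0).
Q = Σ qᵢ = 1.207 m³/s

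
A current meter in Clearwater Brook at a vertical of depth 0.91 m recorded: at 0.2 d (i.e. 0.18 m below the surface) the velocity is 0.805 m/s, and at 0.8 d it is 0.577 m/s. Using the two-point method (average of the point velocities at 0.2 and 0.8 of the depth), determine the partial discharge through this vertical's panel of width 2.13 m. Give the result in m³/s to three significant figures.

v̄ = (0.805 + 0.577) / 2 = 0.6910 m/s
q = v̄ × d × w = 0.6910 × 0.91 × 2.13 = 1.339 m³/s

1.34 m³/s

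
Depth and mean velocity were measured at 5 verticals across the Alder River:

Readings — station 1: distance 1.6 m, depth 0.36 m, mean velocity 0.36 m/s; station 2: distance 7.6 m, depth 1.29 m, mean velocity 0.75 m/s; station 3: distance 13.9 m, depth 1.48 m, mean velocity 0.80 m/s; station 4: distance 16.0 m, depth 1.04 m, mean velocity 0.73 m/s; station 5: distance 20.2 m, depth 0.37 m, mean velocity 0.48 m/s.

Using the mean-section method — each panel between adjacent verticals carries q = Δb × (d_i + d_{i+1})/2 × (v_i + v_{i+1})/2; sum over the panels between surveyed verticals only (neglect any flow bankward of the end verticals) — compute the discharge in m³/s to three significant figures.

Panel 1-2: Δb = 6 m, d̄ = (0.36+1.29)/2 = 0.825, v̄ = (0.36+0.75)/2 = 0.555 → q = 6×0.825×0.555 = 2.747 m³/s
Panel 2-3: Δb = 6.3 m, d̄ = (1.29+1.48)/2 = 1.385, v̄ = (0.75+0.80)/2 = 0.775 → q = 6.3×1.385×0.775 = 6.762 m³/s
Panel 3-4: Δb = 2.1 m, d̄ = (1.48+1.04)/2 = 1.26, v̄ = (0.80+0.73)/2 = 0.765 → q = 2.1×1.26×0.765 = 2.024 m³/s
Panel 4-5: Δb = 4.2 m, d̄ = (1.04+0.37)/2 = 0.705, v̄ = (0.73+0.48)/2 = 0.605 → q = 4.2×0.705×0.605 = 1.791 m³/s
Q = Σ q = 13.33 m³/s

13.3 m³/s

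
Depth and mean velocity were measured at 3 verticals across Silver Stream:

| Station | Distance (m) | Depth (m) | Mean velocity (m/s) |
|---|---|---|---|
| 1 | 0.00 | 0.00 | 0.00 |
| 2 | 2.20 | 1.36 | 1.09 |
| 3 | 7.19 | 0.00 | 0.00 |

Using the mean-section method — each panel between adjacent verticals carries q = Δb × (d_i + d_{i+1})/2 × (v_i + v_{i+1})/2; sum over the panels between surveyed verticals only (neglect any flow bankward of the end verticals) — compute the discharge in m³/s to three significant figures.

Panel 1-2: Δb = 2.2 m, d̄ = (0.00+1.36)/2 = 0.68, v̄ = (0.00+1.09)/2 = 0.545 → q = 2.2×0.68×0.545 = 0.8153 m³/s
Panel 2-3: Δb = 4.99 m, d̄ = (1.36+0.00)/2 = 0.68, v̄ = (1.09+0.00)/2 = 0.545 → q = 4.99×0.68×0.545 = 1.849 m³/s
Q = Σ q = 2.665 m³/s

2.66 m³/s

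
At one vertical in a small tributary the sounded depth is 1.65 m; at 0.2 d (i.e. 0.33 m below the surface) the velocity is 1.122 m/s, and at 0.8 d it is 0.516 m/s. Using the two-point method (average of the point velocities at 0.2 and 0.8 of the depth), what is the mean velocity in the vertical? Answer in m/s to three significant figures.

v̄ = (1.122 + 0.516) / 2 = 0.8190 m/s

0.819 m/s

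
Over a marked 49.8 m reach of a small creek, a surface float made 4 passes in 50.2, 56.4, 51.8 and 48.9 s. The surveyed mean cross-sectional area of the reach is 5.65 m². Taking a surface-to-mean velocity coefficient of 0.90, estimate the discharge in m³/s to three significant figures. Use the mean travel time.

4.89 m³/s

t̄ = (50.2 + 56.4 + 51.8 + 48.9) / 4 = 51.825 s
v_surface = L / t̄ = 49.8 / 51.825 = 0.9609 m/s
v_mean = 0.90 × 0.9609 = 0.8648 m/s
Q = A × v_mean = 5.65 × 0.8648 = 4.886 m³/s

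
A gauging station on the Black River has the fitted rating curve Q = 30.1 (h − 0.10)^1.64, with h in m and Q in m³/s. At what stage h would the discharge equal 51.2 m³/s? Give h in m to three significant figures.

h − h₀ = (Q/C)^(1/b) = (51.2/30.1)^(1/1.64) = 1.383 m
h = 0.10 + 1.383 = 1.483 m

1.48 m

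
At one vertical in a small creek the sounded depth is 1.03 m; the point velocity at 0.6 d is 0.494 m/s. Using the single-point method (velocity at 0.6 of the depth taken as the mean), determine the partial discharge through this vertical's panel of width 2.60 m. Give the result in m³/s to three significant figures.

v̄ = v₀.₆ = 0.494 m/s
q = v̄ × d × w = 0.4940 × 1.03 × 2.60 = 1.323 m³/s

1.32 m³/s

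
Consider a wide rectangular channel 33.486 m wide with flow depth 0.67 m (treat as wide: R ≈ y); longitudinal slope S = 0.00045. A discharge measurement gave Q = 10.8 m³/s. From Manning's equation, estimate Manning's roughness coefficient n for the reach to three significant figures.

0.0337

A = b·y = 33.486 × 0.67 = 22.44 m²
Wide channel: R ≈ y = 0.67 m
n = (1/Q)·A·R^(2/3)·S^(1/2) = (1/10.8) × 22.44 × 0.7657 × 0.02121 = 0.03374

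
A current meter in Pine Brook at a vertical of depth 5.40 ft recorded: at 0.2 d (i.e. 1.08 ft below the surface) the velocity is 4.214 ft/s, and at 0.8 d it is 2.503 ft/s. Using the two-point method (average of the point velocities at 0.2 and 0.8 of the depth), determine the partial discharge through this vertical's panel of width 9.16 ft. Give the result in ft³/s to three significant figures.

v̄ = (4.214 + 2.503) / 2 = 3.359 ft/s
q = v̄ × d × w = 3.359 × 5.40 × 9.16 = 166.1 ft³/s

166 ft³/s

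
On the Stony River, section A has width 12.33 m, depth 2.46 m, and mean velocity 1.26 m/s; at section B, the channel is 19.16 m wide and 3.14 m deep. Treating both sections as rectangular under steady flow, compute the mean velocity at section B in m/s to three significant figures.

0.635 m/s

Q = A₁V₁ = (12.33×2.46) × 1.26 = 38.22 m³/s
A₂ = 19.16 × 3.14 = 60.16 m²
V₂ = Q/A₂ = 38.22/60.16 = 0.6352 m/s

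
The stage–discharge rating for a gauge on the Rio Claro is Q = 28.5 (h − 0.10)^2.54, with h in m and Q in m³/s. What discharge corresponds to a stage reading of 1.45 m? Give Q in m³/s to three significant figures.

Q = 28.5 × (1.45 − 0.10)^2.54 = 28.5 × 1.35^2.54 = 61.08 m³/s

61.1 m³/s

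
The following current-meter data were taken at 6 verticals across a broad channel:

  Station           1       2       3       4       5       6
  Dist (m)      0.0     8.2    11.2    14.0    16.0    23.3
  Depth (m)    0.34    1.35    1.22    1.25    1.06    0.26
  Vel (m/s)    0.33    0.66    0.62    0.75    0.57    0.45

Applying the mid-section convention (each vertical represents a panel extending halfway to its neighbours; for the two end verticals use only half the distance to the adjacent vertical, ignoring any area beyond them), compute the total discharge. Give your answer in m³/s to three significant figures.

13.1 m³/s

w_1 = (8.2 − 0.0)/2 = 4.1 m; q_1 = 0.33 × 0.34 × 4.1 = 0.4600 m³/s
w_2 = (11.2 − 0.0)/2 = 5.6 m; q_2 = 0.66 × 1.35 × 5.6 = 4.990 m³/s
w_3 = (14.0 − 8.2)/2 = 2.9 m; q_3 = 0.62 × 1.22 × 2.9 = 2.194 m³/s
w_4 = (16.0 − 11.2)/2 = 2.4 m; q_4 = 0.75 × 1.25 × 2.4 = 2.250 m³/s
w_5 = (23.3 − 14.0)/2 = 4.65 m; q_5 = 0.57 × 1.06 × 4.65 = 2.810 m³/s
w_6 = (23.3 − 16.0)/2 = 3.65 m; q_6 = 0.45 × 0.26 × 3.65 = 0.4271 m³/s
Q = Σ qᵢ = 13.13 m³/s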